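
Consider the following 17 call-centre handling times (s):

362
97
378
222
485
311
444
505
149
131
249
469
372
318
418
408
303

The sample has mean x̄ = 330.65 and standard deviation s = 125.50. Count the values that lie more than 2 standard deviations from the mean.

Cutoffs: x̄ ± 2s = [79.65, 581.65].
Every value lies within the cutoffs.

0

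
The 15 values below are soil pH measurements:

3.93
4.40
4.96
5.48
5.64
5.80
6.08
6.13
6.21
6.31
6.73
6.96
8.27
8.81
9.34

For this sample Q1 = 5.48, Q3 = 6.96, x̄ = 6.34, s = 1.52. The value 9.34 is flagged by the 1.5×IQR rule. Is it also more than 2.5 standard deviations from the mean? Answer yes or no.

z = (9.34 − 6.34) / 1.52 = 1.97.
|z| = 1.97 ≤ 2.5.

no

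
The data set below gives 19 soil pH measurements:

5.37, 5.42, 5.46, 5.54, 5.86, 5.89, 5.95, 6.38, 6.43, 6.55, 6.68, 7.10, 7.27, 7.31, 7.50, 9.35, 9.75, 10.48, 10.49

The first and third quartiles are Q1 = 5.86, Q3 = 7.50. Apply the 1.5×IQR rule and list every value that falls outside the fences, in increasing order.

10.48, 10.49

IQR = Q3 − Q1 = 7.50 − 5.86 = 1.64.
Lower fence = Q1 − 1.5·IQR = 5.86 − 2.46 = 3.40.
Upper fence = Q3 + 1.5·IQR = 7.50 + 2.46 = 9.96.
10.48 > 9.96 → outlier.
10.49 > 9.96 → outlier.
All remaining values lie within [3.40, 9.96].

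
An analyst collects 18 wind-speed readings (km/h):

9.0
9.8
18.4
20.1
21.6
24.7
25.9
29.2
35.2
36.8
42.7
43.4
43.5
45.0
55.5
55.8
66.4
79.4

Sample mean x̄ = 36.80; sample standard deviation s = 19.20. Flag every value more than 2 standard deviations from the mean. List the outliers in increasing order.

79.4

Cutoffs at x̄ ± 2s: 36.80 ± 2·19.20 = [-1.60, 75.20].
79.4: z = 2.22, |z| > 2 → outlier.
Every other value lies within [-1.60, 75.20].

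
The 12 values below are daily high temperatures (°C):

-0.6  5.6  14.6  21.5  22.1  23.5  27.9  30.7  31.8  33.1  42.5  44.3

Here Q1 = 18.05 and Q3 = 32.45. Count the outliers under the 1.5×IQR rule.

0

IQR = 14.40; fences at 18.05 − 21.60 = -3.55 and 32.45 + 21.60 = 54.05.
Every value lies within the cutoffs.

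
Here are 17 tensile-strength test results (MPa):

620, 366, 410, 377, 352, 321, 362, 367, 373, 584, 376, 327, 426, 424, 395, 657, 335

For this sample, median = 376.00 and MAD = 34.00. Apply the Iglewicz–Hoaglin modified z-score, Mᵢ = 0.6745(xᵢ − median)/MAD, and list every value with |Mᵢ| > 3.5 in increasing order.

|Mᵢ| > 3.5 ⇔ |xᵢ − 376.00| > 3.5·34.00/0.6745 = 176.43.
So outliers lie outside [199.57, 552.43].
584: M = 4.13 → outlier.
620: M = 4.84 → outlier.
657: M = 5.57 → outlier.

584, 620, 657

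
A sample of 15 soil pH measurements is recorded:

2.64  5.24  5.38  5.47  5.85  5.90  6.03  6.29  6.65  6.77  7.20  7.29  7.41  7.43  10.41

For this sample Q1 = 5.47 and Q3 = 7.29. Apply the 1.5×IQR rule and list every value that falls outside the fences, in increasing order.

IQR = Q3 − Q1 = 7.29 − 5.47 = 1.82.
Lower fence = Q1 − 1.5·IQR = 5.47 − 2.73 = 2.74.
Upper fence = Q3 + 1.5·IQR = 7.29 + 2.73 = 10.02.
2.64 < 2.74 → outlier.
10.41 > 10.02 → outlier.
All remaining values lie within [2.74, 10.02].

2.64, 10.41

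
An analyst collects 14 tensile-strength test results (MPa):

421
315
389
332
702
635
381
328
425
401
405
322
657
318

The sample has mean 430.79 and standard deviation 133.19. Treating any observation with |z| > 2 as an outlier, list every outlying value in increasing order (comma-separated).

Cutoffs at x̄ ± 2s: 430.79 ± 2·133.19 = [164.41, 697.17].
702: z = 2.04, |z| > 2 → outlier.
Every other value lies within [164.41, 697.17].

702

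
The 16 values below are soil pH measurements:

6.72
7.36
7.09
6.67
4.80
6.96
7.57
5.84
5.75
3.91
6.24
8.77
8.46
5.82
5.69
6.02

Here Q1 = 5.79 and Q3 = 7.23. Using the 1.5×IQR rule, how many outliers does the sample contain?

IQR = 1.44; fences at 5.79 − 2.16 = 3.63 and 7.23 + 2.16 = 9.39.
Every value lies within the cutoffs.

0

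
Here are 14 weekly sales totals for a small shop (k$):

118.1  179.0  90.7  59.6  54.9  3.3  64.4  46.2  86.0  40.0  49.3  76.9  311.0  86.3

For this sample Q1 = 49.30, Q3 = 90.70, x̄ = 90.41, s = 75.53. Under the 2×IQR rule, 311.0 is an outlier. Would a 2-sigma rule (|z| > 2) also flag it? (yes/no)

z = (311.0 − 90.41) / 75.53 = 2.92.
|z| = 2.92 > 2.

yes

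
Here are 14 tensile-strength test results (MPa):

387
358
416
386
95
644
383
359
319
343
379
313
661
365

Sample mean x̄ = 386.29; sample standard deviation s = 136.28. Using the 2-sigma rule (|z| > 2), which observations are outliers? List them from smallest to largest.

95, 661

Cutoffs at x̄ ± 2s: 386.29 ± 2·136.28 = [113.73, 658.85].
95: z = -2.14, |z| > 2 → outlier.
661: z = 2.02, |z| > 2 → outlier.
Every other value lies within [113.73, 658.85].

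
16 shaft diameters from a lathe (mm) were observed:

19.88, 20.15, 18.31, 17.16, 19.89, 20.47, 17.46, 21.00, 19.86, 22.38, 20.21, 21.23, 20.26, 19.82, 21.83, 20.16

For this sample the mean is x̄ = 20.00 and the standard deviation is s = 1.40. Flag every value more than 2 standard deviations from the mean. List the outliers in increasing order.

17.16

Cutoffs at x̄ ± 2s: 20.00 ± 2·1.40 = [17.20, 22.80].
17.16: z = -2.03, |z| > 2 → outlier.
Every other value lies within [17.20, 22.80].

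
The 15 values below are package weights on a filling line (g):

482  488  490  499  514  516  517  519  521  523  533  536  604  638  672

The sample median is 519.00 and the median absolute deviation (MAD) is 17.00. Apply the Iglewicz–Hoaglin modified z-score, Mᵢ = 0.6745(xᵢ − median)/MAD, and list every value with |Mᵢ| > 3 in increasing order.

|Mᵢ| > 3 ⇔ |xᵢ − 519.00| > 3·17.00/0.6745 = 75.61.
So outliers lie outside [443.39, 594.61].
604: M = 3.37 → outlier.
638: M = 4.72 → outlier.
672: M = 6.07 → outlier.

604, 638, 672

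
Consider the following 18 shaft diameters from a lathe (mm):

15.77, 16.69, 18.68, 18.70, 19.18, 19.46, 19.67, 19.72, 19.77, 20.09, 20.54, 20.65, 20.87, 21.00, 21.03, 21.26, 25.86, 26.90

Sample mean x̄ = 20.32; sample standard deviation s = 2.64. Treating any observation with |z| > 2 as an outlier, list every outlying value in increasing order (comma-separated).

Cutoffs at x̄ ± 2s: 20.32 ± 2·2.64 = [15.04, 25.60].
25.86: z = 2.10, |z| > 2 → outlier.
26.90: z = 2.49, |z| > 2 → outlier.
Every other value lies within [15.04, 25.60].

25.86, 26.90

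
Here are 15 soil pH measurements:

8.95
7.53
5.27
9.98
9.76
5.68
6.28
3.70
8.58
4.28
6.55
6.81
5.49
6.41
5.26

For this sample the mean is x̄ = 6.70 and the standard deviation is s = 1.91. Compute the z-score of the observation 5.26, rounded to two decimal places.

z = (5.26 − 6.70) / 1.91 = -0.75.

-0.75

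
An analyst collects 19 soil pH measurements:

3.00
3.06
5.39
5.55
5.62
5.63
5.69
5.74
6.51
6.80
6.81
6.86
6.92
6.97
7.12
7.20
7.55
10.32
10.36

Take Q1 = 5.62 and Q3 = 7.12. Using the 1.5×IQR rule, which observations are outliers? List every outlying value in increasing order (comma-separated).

3.00, 3.06, 10.32, 10.36

IQR = Q3 − Q1 = 7.12 − 5.62 = 1.50.
Lower fence = Q1 − 1.5·IQR = 5.62 − 2.25 = 3.37.
Upper fence = Q3 + 1.5·IQR = 7.12 + 2.25 = 9.37.
3.00 < 3.37 → outlier.
3.06 < 3.37 → outlier.
10.32 > 9.37 → outlier.
10.36 > 9.37 → outlier.
All remaining values lie within [3.37, 9.37].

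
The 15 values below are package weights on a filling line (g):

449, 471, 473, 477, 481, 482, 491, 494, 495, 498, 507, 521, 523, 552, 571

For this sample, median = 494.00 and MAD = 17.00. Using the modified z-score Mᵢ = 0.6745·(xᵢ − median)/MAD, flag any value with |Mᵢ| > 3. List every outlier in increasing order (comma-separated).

|Mᵢ| > 3 ⇔ |xᵢ − 494.00| > 3·17.00/0.6745 = 75.61.
So outliers lie outside [418.39, 569.61].
571: M = 3.06 → outlier.

571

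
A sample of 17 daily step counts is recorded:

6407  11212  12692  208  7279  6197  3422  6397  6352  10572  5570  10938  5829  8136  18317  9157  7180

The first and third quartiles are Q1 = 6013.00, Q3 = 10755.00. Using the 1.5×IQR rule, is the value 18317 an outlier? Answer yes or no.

yes

IQR = Q3 − Q1 = 10755.00 − 6013.00 = 4742.00.
Lower fence = Q1 − 1.5·IQR = 6013.00 − 7113.00 = -1100.00.
Upper fence = Q3 + 1.5·IQR = 10755.00 + 7113.00 = 17868.00.
18317 lies above the upper fence.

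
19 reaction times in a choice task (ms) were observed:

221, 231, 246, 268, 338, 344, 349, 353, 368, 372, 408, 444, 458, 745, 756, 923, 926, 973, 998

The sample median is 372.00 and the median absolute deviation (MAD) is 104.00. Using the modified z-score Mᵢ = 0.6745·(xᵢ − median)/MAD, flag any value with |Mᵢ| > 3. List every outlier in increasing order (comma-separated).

923, 926, 973, 998

|Mᵢ| > 3 ⇔ |xᵢ − 372.00| > 3·104.00/0.6745 = 462.56.
So outliers lie outside [-90.56, 834.56].
923: M = 3.57 → outlier.
926: M = 3.59 → outlier.
973: M = 3.90 → outlier.
998: M = 4.06 → outlier.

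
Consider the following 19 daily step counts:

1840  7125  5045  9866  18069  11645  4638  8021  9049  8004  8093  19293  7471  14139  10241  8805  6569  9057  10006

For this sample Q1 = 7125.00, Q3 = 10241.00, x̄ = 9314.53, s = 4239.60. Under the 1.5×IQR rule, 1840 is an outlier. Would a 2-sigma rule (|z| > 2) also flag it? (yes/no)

no

z = (1840 − 9314.53) / 4239.60 = -1.76.
|z| = 1.76 ≤ 2.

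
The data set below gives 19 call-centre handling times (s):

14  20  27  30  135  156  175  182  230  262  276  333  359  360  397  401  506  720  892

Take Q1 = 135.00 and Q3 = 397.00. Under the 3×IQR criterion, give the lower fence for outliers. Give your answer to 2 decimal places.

-651.00

IQR = Q3 − Q1 = 397.00 − 135.00 = 262.00.
Lower fence = Q1 − 3·IQR = 135.00 − 786.00 = -651.00.
Upper fence = Q3 + 3·IQR = 397.00 + 786.00 = 1183.00.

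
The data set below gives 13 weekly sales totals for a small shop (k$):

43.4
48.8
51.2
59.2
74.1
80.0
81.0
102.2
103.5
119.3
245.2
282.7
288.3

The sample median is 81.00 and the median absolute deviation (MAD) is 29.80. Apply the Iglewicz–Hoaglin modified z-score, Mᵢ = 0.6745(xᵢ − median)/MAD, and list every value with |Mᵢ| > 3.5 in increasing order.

245.2, 282.7, 288.3

|Mᵢ| > 3.5 ⇔ |xᵢ − 81.00| > 3.5·29.80/0.6745 = 154.63.
So outliers lie outside [-73.63, 235.63].
245.2: M = 3.72 → outlier.
282.7: M = 4.57 → outlier.
288.3: M = 4.69 → outlier.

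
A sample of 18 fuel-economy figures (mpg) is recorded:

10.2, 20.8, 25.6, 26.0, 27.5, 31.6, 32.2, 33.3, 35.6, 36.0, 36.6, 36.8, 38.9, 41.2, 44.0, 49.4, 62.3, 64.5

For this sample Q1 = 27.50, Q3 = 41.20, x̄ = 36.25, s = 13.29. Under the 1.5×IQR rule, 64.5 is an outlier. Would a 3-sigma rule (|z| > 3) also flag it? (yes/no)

no

z = (64.5 − 36.25) / 13.29 = 2.13.
|z| = 2.13 ≤ 3.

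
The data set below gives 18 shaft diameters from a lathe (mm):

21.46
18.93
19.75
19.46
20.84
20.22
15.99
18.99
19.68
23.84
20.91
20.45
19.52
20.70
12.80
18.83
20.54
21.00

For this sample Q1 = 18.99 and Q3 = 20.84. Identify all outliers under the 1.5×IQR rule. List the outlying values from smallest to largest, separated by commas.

IQR = Q3 − Q1 = 20.84 − 18.99 = 1.85.
Lower fence = Q1 − 1.5·IQR = 18.99 − 2.775 = 16.215.
Upper fence = Q3 + 1.5·IQR = 20.84 + 2.775 = 23.615.
12.80 < 16.215 → outlier.
15.99 < 16.215 → outlier.
23.84 > 23.615 → outlier.
All remaining values lie within [16.215, 23.615].

12.80, 15.99, 23.84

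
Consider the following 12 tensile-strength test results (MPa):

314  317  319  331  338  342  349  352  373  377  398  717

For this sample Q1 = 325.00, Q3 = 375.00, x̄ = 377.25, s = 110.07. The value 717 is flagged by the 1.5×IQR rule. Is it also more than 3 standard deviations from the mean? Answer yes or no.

yes

z = (717 − 377.25) / 110.07 = 3.09.
|z| = 3.09 > 3.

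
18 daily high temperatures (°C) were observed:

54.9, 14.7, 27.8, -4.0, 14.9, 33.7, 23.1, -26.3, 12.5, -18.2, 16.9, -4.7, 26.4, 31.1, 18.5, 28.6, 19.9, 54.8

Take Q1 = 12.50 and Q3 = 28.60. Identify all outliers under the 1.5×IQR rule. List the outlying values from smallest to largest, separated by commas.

-26.3, -18.2, 54.8, 54.9

IQR = Q3 − Q1 = 28.60 − 12.50 = 16.10.
Lower fence = Q1 − 1.5·IQR = 12.50 − 24.15 = -11.65.
Upper fence = Q3 + 1.5·IQR = 28.60 + 24.15 = 52.75.
-26.3 < -11.65 → outlier.
-18.2 < -11.65 → outlier.
54.8 > 52.75 → outlier.
54.9 > 52.75 → outlier.
All remaining values lie within [-11.65, 52.75].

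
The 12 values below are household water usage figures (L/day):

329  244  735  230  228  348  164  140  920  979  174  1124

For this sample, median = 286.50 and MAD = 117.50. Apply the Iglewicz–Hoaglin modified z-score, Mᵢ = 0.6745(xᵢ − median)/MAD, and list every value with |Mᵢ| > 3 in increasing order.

920, 979, 1124

|Mᵢ| > 3 ⇔ |xᵢ − 286.50| > 3·117.50/0.6745 = 522.61.
So outliers lie outside [-236.11, 809.11].
920: M = 3.64 → outlier.
979: M = 3.98 → outlier.
1124: M = 4.81 → outlier.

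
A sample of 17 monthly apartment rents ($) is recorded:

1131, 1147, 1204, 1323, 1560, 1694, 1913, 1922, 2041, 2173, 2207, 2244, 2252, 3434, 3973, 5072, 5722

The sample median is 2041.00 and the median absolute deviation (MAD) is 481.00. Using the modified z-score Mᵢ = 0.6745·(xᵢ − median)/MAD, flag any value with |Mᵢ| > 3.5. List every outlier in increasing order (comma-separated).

5072, 5722

|Mᵢ| > 3.5 ⇔ |xᵢ − 2041.00| > 3.5·481.00/0.6745 = 2495.92.
So outliers lie outside [-454.92, 4536.92].
5072: M = 4.25 → outlier.
5722: M = 5.16 → outlier.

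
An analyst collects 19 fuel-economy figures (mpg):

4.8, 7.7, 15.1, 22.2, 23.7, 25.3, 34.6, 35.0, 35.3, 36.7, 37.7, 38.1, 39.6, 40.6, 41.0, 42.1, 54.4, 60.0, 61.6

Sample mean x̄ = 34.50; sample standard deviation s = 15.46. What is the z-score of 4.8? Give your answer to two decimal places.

-1.92

z = (4.8 − 34.50) / 15.46 = -1.92.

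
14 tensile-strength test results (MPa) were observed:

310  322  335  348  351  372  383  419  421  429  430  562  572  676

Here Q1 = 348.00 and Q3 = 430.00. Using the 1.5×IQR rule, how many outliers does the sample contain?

3

IQR = 82.00; fences at 348.00 − 123.00 = 225.00 and 430.00 + 123.00 = 553.00.
Outside the cutoffs: 562, 572, 676.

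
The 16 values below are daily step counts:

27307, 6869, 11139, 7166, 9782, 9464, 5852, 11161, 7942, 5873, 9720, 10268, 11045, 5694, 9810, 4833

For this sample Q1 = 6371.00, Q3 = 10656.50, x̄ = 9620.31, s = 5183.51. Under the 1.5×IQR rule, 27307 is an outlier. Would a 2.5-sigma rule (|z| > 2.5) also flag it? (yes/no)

z = (27307 − 9620.31) / 5183.51 = 3.41.
|z| = 3.41 > 2.5.

yes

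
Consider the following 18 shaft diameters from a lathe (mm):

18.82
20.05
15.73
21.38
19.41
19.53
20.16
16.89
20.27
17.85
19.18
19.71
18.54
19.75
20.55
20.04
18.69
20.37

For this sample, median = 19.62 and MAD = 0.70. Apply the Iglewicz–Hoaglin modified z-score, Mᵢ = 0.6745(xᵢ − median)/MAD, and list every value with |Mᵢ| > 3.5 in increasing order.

15.73

|Mᵢ| > 3.5 ⇔ |xᵢ − 19.62| > 3.5·0.70/0.6745 = 3.63.
So outliers lie outside [15.99, 23.25].
15.73: M = -3.75 → outlier.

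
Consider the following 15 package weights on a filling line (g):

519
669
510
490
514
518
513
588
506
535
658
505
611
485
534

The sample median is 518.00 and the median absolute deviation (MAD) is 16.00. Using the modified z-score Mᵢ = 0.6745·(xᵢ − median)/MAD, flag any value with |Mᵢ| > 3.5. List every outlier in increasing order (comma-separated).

|Mᵢ| > 3.5 ⇔ |xᵢ − 518.00| > 3.5·16.00/0.6745 = 83.02.
So outliers lie outside [434.98, 601.02].
611: M = 3.92 → outlier.
658: M = 5.90 → outlier.
669: M = 6.37 → outlier.

611, 658, 669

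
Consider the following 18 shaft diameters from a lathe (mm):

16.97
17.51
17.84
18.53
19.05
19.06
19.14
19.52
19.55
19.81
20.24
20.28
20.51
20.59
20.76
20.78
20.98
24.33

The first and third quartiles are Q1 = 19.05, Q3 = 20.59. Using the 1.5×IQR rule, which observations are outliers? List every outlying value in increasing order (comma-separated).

IQR = Q3 − Q1 = 20.59 − 19.05 = 1.54.
Lower fence = Q1 − 1.5·IQR = 19.05 − 2.31 = 16.74.
Upper fence = Q3 + 1.5·IQR = 20.59 + 2.31 = 22.90.
24.33 > 22.90 → outlier.
All remaining values lie within [16.74, 22.90].

24.33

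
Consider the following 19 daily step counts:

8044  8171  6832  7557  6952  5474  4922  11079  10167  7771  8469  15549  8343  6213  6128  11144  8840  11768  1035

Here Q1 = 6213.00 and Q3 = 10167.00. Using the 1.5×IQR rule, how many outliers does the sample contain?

IQR = 3954.00; fences at 6213.00 − 5931.00 = 282.00 and 10167.00 + 5931.00 = 16098.00.
Every value lies within the cutoffs.

0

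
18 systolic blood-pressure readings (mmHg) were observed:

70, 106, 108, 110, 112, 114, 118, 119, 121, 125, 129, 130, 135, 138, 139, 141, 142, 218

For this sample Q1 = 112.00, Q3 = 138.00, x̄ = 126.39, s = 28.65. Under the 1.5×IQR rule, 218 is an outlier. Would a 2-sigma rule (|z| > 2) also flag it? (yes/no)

yes

z = (218 − 126.39) / 28.65 = 3.20.
|z| = 3.20 > 2.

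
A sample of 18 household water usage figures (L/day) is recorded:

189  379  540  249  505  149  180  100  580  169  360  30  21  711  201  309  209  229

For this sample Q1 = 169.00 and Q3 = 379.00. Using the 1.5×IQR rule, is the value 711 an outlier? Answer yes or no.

IQR = Q3 − Q1 = 379.00 − 169.00 = 210.00.
Lower fence = Q1 − 1.5·IQR = 169.00 − 315.00 = -146.00.
Upper fence = Q3 + 1.5·IQR = 379.00 + 315.00 = 694.00.
711 lies above the upper fence.

yes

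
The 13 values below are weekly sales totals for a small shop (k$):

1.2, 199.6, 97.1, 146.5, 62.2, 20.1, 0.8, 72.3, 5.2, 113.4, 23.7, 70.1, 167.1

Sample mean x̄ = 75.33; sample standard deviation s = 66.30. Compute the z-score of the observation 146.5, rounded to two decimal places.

1.07

z = (146.5 − 75.33) / 66.30 = 1.07.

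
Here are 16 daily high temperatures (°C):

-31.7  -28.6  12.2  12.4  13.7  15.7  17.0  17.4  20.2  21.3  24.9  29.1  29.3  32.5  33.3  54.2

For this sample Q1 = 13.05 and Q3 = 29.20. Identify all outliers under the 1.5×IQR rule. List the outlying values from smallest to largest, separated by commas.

IQR = Q3 − Q1 = 29.20 − 13.05 = 16.15.
Lower fence = Q1 − 1.5·IQR = 13.05 − 24.225 = -11.175.
Upper fence = Q3 + 1.5·IQR = 29.20 + 24.225 = 53.425.
-31.7 < -11.175 → outlier.
-28.6 < -11.175 → outlier.
54.2 > 53.425 → outlier.
All remaining values lie within [-11.175, 53.425].

-31.7, -28.6, 54.2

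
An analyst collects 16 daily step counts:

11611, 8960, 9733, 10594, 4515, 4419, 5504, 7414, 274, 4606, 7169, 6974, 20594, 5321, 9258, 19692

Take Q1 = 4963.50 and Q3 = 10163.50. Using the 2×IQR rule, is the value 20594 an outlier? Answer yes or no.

IQR = Q3 − Q1 = 10163.50 − 4963.50 = 5200.00.
Lower fence = Q1 − 2·IQR = 4963.50 − 10400.00 = -5436.50.
Upper fence = Q3 + 2·IQR = 10163.50 + 10400.00 = 20563.50.
20594 lies above the upper fence.

yes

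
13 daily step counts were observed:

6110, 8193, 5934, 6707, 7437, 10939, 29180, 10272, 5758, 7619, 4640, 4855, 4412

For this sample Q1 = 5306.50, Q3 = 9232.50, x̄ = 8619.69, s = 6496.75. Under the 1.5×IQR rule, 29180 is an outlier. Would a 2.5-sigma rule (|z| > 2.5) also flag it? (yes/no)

yes

z = (29180 − 8619.69) / 6496.75 = 3.16.
|z| = 3.16 > 2.5.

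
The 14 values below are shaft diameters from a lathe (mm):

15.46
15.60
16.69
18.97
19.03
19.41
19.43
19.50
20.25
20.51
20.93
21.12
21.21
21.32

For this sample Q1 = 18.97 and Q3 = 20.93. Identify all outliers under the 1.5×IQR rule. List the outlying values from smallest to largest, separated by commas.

15.46, 15.60

IQR = Q3 − Q1 = 20.93 − 18.97 = 1.96.
Lower fence = Q1 − 1.5·IQR = 18.97 − 2.94 = 16.03.
Upper fence = Q3 + 1.5·IQR = 20.93 + 2.94 = 23.87.
15.46 < 16.03 → outlier.
15.60 < 16.03 → outlier.
All remaining values lie within [16.03, 23.87].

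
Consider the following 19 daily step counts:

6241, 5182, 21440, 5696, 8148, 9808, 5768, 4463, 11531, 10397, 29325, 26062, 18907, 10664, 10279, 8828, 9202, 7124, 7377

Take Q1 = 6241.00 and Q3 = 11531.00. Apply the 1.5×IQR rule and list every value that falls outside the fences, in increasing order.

21440, 26062, 29325

IQR = Q3 − Q1 = 11531.00 − 6241.00 = 5290.00.
Lower fence = Q1 − 1.5·IQR = 6241.00 − 7935.00 = -1694.00.
Upper fence = Q3 + 1.5·IQR = 11531.00 + 7935.00 = 19466.00.
21440 > 19466.00 → outlier.
26062 > 19466.00 → outlier.
29325 > 19466.00 → outlier.
All remaining values lie within [-1694.00, 19466.00].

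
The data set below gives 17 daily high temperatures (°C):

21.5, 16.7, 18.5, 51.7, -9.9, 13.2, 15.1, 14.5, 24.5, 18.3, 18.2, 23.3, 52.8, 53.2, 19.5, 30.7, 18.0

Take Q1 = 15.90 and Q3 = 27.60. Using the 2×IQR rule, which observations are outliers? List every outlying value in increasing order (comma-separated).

IQR = Q3 − Q1 = 27.60 − 15.90 = 11.70.
Lower fence = Q1 − 2·IQR = 15.90 − 23.40 = -7.50.
Upper fence = Q3 + 2·IQR = 27.60 + 23.40 = 51.00.
-9.9 < -7.50 → outlier.
51.7 > 51.00 → outlier.
52.8 > 51.00 → outlier.
53.2 > 51.00 → outlier.
All remaining values lie within [-7.50, 51.00].

-9.9, 51.7, 52.8, 53.2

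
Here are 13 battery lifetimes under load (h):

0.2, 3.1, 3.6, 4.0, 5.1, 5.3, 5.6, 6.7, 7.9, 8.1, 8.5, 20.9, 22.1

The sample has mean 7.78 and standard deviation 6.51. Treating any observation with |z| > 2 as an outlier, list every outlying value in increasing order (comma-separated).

Cutoffs at x̄ ± 2s: 7.78 ± 2·6.51 = [-5.24, 20.80].
20.9: z = 2.02, |z| > 2 → outlier.
22.1: z = 2.20, |z| > 2 → outlier.
Every other value lies within [-5.24, 20.80].

20.9, 22.1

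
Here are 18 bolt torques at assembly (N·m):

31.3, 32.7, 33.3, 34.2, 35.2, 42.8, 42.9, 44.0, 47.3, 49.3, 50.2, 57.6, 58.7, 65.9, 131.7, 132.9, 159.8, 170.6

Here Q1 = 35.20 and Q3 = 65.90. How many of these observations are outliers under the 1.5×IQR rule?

4

IQR = 30.70; fences at 35.20 − 46.05 = -10.85 and 65.90 + 46.05 = 111.95.
Outside the cutoffs: 131.7, 132.9, 159.8, 170.6.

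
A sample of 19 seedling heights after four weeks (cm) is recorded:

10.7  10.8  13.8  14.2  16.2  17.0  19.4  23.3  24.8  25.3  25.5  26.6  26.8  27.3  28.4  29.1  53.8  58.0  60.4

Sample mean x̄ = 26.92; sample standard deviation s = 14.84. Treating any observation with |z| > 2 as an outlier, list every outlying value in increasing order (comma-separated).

58.0, 60.4

Cutoffs at x̄ ± 2s: 26.92 ± 2·14.84 = [-2.76, 56.60].
58.0: z = 2.09, |z| > 2 → outlier.
60.4: z = 2.26, |z| > 2 → outlier.
Every other value lies within [-2.76, 56.60].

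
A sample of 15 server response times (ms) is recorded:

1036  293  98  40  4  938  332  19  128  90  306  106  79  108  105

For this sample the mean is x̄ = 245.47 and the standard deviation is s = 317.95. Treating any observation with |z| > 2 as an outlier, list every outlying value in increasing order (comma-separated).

938, 1036

Cutoffs at x̄ ± 2s: 245.47 ± 2·317.95 = [-390.43, 881.37].
938: z = 2.18, |z| > 2 → outlier.
1036: z = 2.49, |z| > 2 → outlier.
Every other value lies within [-390.43, 881.37].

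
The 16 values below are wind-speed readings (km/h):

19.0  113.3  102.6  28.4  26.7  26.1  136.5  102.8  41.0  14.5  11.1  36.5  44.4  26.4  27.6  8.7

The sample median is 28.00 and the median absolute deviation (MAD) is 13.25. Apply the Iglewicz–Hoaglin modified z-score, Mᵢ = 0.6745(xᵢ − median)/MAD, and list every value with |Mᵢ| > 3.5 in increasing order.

|Mᵢ| > 3.5 ⇔ |xᵢ − 28.00| > 3.5·13.25/0.6745 = 68.75.
So outliers lie outside [-40.75, 96.75].
102.6: M = 3.80 → outlier.
102.8: M = 3.81 → outlier.
113.3: M = 4.34 → outlier.
136.5: M = 5.52 → outlier.

102.6, 102.8, 113.3, 136.5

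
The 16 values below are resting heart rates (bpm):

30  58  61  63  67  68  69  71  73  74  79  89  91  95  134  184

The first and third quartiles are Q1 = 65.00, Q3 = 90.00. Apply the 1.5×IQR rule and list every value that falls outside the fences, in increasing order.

134, 184

IQR = Q3 − Q1 = 90.00 − 65.00 = 25.00.
Lower fence = Q1 − 1.5·IQR = 65.00 − 37.50 = 27.50.
Upper fence = Q3 + 1.5·IQR = 90.00 + 37.50 = 127.50.
134 > 127.50 → outlier.
184 > 127.50 → outlier.
All remaining values lie within [27.50, 127.50].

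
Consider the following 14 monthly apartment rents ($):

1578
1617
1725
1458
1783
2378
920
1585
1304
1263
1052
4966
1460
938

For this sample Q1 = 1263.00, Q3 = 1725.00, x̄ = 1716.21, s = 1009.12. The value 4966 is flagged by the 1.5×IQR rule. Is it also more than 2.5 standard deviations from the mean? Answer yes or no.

yes

z = (4966 − 1716.21) / 1009.12 = 3.22.
|z| = 3.22 > 2.5.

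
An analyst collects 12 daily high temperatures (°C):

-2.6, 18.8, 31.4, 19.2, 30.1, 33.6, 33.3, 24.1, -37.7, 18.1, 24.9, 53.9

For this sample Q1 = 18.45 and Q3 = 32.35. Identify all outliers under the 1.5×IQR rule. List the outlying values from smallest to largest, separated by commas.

IQR = Q3 − Q1 = 32.35 − 18.45 = 13.90.
Lower fence = Q1 − 1.5·IQR = 18.45 − 20.85 = -2.40.
Upper fence = Q3 + 1.5·IQR = 32.35 + 20.85 = 53.20.
-37.7 < -2.40 → outlier.
-2.6 < -2.40 → outlier.
53.9 > 53.20 → outlier.
All remaining values lie within [-2.40, 53.20].

-37.7, -2.6, 53.9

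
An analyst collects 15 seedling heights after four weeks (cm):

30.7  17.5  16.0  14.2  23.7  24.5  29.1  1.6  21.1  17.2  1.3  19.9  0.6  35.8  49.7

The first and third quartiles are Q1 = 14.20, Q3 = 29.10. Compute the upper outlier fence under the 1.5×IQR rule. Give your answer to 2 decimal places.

IQR = Q3 − Q1 = 29.10 − 14.20 = 14.90.
Lower fence = Q1 − 1.5·IQR = 14.20 − 22.35 = -8.15.
Upper fence = Q3 + 1.5·IQR = 29.10 + 22.35 = 51.45.

51.45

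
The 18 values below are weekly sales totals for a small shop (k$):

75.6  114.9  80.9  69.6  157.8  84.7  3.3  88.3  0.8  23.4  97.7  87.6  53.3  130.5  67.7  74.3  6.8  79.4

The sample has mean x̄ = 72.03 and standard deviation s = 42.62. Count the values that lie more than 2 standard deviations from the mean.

Cutoffs: x̄ ± 2s = [-13.21, 157.27].
Outside the cutoffs: 157.8.

1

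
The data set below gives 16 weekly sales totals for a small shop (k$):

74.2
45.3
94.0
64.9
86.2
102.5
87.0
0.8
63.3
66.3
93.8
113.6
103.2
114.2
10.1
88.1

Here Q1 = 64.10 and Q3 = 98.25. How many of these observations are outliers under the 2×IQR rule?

IQR = 34.15; fences at 64.10 − 68.30 = -4.20 and 98.25 + 68.30 = 166.55.
Every value lies within the cutoffs.

0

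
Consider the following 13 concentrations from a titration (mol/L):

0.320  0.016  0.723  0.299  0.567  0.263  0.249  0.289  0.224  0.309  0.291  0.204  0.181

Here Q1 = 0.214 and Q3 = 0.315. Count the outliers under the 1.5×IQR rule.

3

IQR = 0.101; fences at 0.214 − 0.1515 = 0.0625 and 0.315 + 0.1515 = 0.4665.
Outside the cutoffs: 0.016, 0.567, 0.723.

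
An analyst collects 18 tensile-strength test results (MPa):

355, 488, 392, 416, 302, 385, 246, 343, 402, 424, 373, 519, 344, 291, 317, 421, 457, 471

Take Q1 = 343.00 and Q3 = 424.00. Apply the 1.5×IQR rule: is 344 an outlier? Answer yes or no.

no

IQR = Q3 − Q1 = 424.00 − 343.00 = 81.00.
Lower fence = Q1 − 1.5·IQR = 343.00 − 121.50 = 221.50.
Upper fence = Q3 + 1.5·IQR = 424.00 + 121.50 = 545.50.
344 lies within [221.50, 545.50].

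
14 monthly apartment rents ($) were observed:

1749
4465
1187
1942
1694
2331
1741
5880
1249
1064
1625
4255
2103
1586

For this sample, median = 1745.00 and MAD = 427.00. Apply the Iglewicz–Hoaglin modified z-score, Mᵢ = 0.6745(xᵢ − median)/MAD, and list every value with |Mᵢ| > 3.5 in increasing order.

4255, 4465, 5880

|Mᵢ| > 3.5 ⇔ |xᵢ − 1745.00| > 3.5·427.00/0.6745 = 2215.72.
So outliers lie outside [-470.72, 3960.72].
4255: M = 3.96 → outlier.
4465: M = 4.30 → outlier.
5880: M = 6.53 → outlier.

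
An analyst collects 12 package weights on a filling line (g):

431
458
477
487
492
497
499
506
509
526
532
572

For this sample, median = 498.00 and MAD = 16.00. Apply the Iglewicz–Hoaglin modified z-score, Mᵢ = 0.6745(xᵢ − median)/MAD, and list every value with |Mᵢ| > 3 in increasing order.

572

|Mᵢ| > 3 ⇔ |xᵢ − 498.00| > 3·16.00/0.6745 = 71.16.
So outliers lie outside [426.84, 569.16].
572: M = 3.12 → outlier.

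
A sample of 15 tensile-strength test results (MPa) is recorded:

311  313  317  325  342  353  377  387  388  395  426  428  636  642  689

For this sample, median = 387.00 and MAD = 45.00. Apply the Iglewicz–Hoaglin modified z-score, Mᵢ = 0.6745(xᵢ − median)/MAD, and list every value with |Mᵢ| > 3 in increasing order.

636, 642, 689

|Mᵢ| > 3 ⇔ |xᵢ − 387.00| > 3·45.00/0.6745 = 200.15.
So outliers lie outside [186.85, 587.15].
636: M = 3.73 → outlier.
642: M = 3.82 → outlier.
689: M = 4.53 → outlier.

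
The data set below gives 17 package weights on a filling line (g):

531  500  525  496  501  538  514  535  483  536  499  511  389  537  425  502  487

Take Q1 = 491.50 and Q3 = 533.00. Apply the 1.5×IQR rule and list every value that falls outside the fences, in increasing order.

389, 425

IQR = Q3 − Q1 = 533.00 − 491.50 = 41.50.
Lower fence = Q1 − 1.5·IQR = 491.50 − 62.25 = 429.25.
Upper fence = Q3 + 1.5·IQR = 533.00 + 62.25 = 595.25.
389 < 429.25 → outlier.
425 < 429.25 → outlier.
All remaining values lie within [429.25, 595.25].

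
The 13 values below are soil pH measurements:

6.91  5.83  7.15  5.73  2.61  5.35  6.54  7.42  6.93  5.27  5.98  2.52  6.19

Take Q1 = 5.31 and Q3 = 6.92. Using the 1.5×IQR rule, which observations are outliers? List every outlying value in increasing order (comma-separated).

IQR = Q3 − Q1 = 6.92 − 5.31 = 1.61.
Lower fence = Q1 − 1.5·IQR = 5.31 − 2.415 = 2.895.
Upper fence = Q3 + 1.5·IQR = 6.92 + 2.415 = 9.335.
2.52 < 2.895 → outlier.
2.61 < 2.895 → outlier.
All remaining values lie within [2.895, 9.335].

2.52, 2.61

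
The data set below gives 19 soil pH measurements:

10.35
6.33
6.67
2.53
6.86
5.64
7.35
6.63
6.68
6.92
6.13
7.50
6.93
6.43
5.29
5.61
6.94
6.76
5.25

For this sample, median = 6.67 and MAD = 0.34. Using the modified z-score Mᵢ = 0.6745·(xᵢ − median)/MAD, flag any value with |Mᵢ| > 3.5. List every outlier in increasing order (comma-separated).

2.53, 10.35

|Mᵢ| > 3.5 ⇔ |xᵢ − 6.67| > 3.5·0.34/0.6745 = 1.76.
So outliers lie outside [4.91, 8.43].
2.53: M = -8.21 → outlier.
10.35: M = 7.30 → outlier.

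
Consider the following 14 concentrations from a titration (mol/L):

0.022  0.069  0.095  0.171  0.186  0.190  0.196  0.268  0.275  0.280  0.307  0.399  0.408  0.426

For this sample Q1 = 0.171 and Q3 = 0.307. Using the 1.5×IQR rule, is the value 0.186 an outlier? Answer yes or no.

IQR = Q3 − Q1 = 0.307 − 0.171 = 0.136.
Lower fence = Q1 − 1.5·IQR = 0.171 − 0.204 = -0.033.
Upper fence = Q3 + 1.5·IQR = 0.307 + 0.204 = 0.511.
0.186 lies within [-0.033, 0.511].

no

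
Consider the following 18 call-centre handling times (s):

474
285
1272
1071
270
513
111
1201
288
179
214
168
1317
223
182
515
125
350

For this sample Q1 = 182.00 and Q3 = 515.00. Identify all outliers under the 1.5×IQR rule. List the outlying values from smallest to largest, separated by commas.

1071, 1201, 1272, 1317

IQR = Q3 − Q1 = 515.00 − 182.00 = 333.00.
Lower fence = Q1 − 1.5·IQR = 182.00 − 499.50 = -317.50.
Upper fence = Q3 + 1.5·IQR = 515.00 + 499.50 = 1014.50.
1071 > 1014.50 → outlier.
1201 > 1014.50 → outlier.
1272 > 1014.50 → outlier.
1317 > 1014.50 → outlier.
All remaining values lie within [-317.50, 1014.50].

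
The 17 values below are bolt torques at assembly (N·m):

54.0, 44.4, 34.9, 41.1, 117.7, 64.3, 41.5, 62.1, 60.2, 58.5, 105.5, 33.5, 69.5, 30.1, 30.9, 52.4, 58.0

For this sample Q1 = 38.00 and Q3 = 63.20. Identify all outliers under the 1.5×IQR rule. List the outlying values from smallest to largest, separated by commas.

105.5, 117.7

IQR = Q3 − Q1 = 63.20 − 38.00 = 25.20.
Lower fence = Q1 − 1.5·IQR = 38.00 − 37.80 = 0.20.
Upper fence = Q3 + 1.5·IQR = 63.20 + 37.80 = 101.00.
105.5 > 101.00 → outlier.
117.7 > 101.00 → outlier.
All remaining values lie within [0.20, 101.00].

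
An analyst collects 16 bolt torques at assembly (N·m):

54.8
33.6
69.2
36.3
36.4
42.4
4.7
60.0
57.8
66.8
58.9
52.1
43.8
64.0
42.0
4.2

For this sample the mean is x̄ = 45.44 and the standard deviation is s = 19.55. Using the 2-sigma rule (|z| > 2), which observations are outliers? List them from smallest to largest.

4.2, 4.7

Cutoffs at x̄ ± 2s: 45.44 ± 2·19.55 = [6.34, 84.54].
4.2: z = -2.11, |z| > 2 → outlier.
4.7: z = -2.08, |z| > 2 → outlier.
Every other value lies within [6.34, 84.54].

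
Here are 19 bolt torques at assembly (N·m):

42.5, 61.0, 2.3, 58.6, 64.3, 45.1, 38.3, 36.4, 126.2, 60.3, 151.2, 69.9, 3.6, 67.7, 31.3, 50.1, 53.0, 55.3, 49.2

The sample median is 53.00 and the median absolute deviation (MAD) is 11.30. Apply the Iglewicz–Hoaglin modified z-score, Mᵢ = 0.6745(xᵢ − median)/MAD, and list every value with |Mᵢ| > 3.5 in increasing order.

126.2, 151.2

|Mᵢ| > 3.5 ⇔ |xᵢ − 53.00| > 3.5·11.30/0.6745 = 58.64.
So outliers lie outside [-5.64, 111.64].
126.2: M = 4.37 → outlier.
151.2: M = 5.86 → outlier.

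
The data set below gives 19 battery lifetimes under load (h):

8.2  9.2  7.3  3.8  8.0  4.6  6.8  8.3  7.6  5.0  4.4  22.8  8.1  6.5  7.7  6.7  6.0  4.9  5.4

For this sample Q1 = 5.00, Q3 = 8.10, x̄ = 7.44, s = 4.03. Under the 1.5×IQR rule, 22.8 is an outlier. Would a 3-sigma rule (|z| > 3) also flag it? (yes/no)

yes

z = (22.8 − 7.44) / 4.03 = 3.81.
|z| = 3.81 > 3.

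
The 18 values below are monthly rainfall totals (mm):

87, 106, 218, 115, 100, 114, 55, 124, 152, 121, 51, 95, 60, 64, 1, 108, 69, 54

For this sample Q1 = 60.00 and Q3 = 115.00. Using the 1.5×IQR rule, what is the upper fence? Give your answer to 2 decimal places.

197.50

IQR = Q3 − Q1 = 115.00 − 60.00 = 55.00.
Lower fence = Q1 − 1.5·IQR = 60.00 − 82.50 = -22.50.
Upper fence = Q3 + 1.5·IQR = 115.00 + 82.50 = 197.50.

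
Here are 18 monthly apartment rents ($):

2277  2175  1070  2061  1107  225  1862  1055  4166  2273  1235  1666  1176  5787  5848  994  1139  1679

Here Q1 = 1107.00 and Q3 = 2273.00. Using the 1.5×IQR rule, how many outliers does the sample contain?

IQR = 1166.00; fences at 1107.00 − 1749.00 = -642.00 and 2273.00 + 1749.00 = 4022.00.
Outside the cutoffs: 4166, 5787, 5848.

3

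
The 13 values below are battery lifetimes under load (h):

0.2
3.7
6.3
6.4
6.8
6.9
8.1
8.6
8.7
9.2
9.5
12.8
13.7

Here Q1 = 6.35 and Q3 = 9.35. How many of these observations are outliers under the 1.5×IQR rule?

1

IQR = 3.00; fences at 6.35 − 4.50 = 1.85 and 9.35 + 4.50 = 13.85.
Outside the cutoffs: 0.2.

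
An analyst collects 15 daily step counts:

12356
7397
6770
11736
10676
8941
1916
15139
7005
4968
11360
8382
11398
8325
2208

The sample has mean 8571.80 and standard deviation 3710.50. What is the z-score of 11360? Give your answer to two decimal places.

0.75

z = (11360 − 8571.80) / 3710.50 = 0.75.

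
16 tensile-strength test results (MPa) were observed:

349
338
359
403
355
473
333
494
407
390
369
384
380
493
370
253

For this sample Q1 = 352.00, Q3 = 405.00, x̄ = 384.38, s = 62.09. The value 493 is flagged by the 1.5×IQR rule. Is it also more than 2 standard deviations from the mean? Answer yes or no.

z = (493 − 384.38) / 62.09 = 1.75.
|z| = 1.75 ≤ 2.

no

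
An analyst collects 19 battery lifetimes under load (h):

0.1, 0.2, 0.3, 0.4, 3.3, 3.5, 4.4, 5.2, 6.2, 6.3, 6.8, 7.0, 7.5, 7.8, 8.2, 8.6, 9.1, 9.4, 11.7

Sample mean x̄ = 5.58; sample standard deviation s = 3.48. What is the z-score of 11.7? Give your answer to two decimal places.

z = (11.7 − 5.58) / 3.48 = 1.76.

1.76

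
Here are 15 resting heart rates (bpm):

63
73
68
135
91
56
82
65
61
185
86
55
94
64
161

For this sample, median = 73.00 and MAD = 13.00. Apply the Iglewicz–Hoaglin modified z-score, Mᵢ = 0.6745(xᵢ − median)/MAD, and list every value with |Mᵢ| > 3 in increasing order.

|Mᵢ| > 3 ⇔ |xᵢ − 73.00| > 3·13.00/0.6745 = 57.82.
So outliers lie outside [15.18, 130.82].
135: M = 3.22 → outlier.
161: M = 4.57 → outlier.
185: M = 5.81 → outlier.

135, 161, 185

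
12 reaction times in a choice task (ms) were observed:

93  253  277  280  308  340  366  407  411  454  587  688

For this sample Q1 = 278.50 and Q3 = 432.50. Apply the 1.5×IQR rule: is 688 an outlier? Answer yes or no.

IQR = Q3 − Q1 = 432.50 − 278.50 = 154.00.
Lower fence = Q1 − 1.5·IQR = 278.50 − 231.00 = 47.50.
Upper fence = Q3 + 1.5·IQR = 432.50 + 231.00 = 663.50.
688 lies above the upper fence.

yes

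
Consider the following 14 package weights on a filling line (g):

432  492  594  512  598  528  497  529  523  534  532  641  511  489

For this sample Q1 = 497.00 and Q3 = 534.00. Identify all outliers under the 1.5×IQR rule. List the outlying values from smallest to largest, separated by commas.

432, 594, 598, 641

IQR = Q3 − Q1 = 534.00 − 497.00 = 37.00.
Lower fence = Q1 − 1.5·IQR = 497.00 − 55.50 = 441.50.
Upper fence = Q3 + 1.5·IQR = 534.00 + 55.50 = 589.50.
432 < 441.50 → outlier.
594 > 589.50 → outlier.
598 > 589.50 → outlier.
641 > 589.50 → outlier.
All remaining values lie within [441.50, 589.50].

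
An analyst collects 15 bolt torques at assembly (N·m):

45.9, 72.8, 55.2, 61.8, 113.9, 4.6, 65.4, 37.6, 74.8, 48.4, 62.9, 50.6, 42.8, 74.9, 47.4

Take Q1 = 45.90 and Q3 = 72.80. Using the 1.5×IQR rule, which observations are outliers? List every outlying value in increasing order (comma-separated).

4.6, 113.9

IQR = Q3 − Q1 = 72.80 − 45.90 = 26.90.
Lower fence = Q1 − 1.5·IQR = 45.90 − 40.35 = 5.55.
Upper fence = Q3 + 1.5·IQR = 72.80 + 40.35 = 113.15.
4.6 < 5.55 → outlier.
113.9 > 113.15 → outlier.
All remaining values lie within [5.55, 113.15].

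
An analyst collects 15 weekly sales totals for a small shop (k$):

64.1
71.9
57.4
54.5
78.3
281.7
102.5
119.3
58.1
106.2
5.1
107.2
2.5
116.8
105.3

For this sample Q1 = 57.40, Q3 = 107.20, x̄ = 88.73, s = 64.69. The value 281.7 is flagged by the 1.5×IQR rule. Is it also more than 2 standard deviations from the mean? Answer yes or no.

z = (281.7 − 88.73) / 64.69 = 2.98.
|z| = 2.98 > 2.

yes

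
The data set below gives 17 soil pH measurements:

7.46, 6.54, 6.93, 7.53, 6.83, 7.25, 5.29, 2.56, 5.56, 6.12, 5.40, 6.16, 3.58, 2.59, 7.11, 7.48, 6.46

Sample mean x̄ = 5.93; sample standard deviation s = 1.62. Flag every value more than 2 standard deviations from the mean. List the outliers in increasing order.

2.56, 2.59

Cutoffs at x̄ ± 2s: 5.93 ± 2·1.62 = [2.69, 9.17].
2.56: z = -2.08, |z| > 2 → outlier.
2.59: z = -2.06, |z| > 2 → outlier.
Every other value lies within [2.69, 9.17].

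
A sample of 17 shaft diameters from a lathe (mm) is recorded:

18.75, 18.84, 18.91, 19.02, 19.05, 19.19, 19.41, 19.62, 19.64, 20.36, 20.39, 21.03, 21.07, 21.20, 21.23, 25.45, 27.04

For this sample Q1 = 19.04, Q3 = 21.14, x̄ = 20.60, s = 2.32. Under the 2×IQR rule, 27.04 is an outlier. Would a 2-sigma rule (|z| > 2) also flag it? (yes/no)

yes

z = (27.04 − 20.60) / 2.32 = 2.78.
|z| = 2.78 > 2.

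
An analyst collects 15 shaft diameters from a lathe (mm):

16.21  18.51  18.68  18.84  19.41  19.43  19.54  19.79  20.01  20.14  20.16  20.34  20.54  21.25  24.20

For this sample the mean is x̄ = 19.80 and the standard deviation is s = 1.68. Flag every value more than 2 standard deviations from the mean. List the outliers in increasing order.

Cutoffs at x̄ ± 2s: 19.80 ± 2·1.68 = [16.44, 23.16].
16.21: z = -2.14, |z| > 2 → outlier.
24.20: z = 2.62, |z| > 2 → outlier.
Every other value lies within [16.44, 23.16].

16.21, 24.20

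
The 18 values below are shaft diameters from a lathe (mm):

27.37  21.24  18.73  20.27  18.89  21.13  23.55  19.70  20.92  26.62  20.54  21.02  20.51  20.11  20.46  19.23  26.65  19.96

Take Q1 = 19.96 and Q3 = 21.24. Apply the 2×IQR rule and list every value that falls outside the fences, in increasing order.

26.62, 26.65, 27.37

IQR = Q3 − Q1 = 21.24 − 19.96 = 1.28.
Lower fence = Q1 − 2·IQR = 19.96 − 2.56 = 17.40.
Upper fence = Q3 + 2·IQR = 21.24 + 2.56 = 23.80.
26.62 > 23.80 → outlier.
26.65 > 23.80 → outlier.
27.37 > 23.80 → outlier.
All remaining values lie within [17.40, 23.80].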